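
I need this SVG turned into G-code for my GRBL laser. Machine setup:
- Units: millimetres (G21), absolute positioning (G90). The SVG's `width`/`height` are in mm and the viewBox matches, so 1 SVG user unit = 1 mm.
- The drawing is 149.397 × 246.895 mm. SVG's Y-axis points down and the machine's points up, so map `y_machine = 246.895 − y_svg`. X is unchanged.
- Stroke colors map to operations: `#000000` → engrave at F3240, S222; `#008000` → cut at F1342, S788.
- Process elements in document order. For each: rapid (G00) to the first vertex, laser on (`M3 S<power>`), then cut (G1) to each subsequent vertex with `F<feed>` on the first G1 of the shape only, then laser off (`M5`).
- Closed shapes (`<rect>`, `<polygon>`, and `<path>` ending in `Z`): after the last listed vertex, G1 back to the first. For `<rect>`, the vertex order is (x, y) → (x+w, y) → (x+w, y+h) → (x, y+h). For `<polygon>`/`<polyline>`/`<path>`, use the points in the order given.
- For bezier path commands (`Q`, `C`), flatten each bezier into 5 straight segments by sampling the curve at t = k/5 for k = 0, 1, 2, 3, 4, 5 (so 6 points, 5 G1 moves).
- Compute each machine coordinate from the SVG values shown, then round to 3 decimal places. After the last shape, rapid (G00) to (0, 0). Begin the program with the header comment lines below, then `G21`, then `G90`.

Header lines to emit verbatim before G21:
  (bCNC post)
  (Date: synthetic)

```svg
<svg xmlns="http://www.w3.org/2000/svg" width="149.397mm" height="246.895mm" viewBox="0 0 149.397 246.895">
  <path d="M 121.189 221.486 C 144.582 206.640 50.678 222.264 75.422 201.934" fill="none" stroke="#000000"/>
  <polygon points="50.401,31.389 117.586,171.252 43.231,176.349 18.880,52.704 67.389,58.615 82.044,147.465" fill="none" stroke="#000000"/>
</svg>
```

1 u = 1 mm; y_m = 246.895 − y.

[1] `<path>` cubic bezier, #000000→engrave S222 F3240: (121.189,25.409) → (123.037,31.192) → (108.059,32.850) → (87.580,33.572) → (72.926,36.546) → (75.422,44.961)

[2] `<polygon>` closed polygon, #000000→engrave S222 F3240: (50.401,215.506) → (117.586,75.643) → (43.231,70.546) → (18.880,194.191) → (67.389,188.280) → (82.044,99.430) → (50.401,215.506) (closed)

(bCNC post)
(Date: synthetic)
G21
G90
G00 X121.189 Y25.409
M3 S222
G1 X123.037 Y31.192 F3240
G1 X108.059 Y32.850
G1 X87.580 Y33.572
G1 X72.926 Y36.546
G1 X75.422 Y44.961
M5
G00 X50.401 Y215.506
M3 S222
G1 X117.586 Y75.643 F3240
G1 X43.231 Y70.546
G1 X18.880 Y194.191
G1 X67.389 Y188.280
G1 X82.044 Y99.430
G1 X50.401 Y215.506
M5
G00 X0.000 Y0.000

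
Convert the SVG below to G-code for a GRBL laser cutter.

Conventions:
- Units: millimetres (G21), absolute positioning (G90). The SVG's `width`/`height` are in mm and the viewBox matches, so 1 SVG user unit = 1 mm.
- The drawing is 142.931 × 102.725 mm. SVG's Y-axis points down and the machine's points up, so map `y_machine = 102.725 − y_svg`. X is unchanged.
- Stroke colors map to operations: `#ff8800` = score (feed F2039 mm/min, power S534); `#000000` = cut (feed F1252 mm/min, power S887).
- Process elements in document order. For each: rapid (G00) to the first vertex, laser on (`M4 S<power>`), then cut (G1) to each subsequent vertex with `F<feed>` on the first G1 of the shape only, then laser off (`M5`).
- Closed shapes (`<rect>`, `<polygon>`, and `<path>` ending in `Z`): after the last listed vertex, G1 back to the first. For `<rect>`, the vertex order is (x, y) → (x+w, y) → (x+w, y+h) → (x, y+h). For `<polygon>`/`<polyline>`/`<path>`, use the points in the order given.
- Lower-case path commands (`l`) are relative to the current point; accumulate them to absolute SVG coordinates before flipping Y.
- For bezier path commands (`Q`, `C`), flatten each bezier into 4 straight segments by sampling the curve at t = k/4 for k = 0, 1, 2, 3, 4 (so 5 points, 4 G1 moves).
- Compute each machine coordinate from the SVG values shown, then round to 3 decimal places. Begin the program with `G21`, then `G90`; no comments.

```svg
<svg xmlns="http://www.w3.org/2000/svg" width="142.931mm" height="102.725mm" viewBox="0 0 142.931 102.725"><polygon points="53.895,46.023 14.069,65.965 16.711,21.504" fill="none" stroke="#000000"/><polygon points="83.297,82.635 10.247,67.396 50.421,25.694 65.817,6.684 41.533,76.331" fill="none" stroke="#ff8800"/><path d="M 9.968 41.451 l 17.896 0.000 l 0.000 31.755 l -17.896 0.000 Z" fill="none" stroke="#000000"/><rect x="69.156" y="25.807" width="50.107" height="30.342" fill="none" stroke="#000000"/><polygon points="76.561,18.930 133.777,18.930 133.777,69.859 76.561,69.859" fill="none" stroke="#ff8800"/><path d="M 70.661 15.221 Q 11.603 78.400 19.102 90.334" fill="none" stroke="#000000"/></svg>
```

viewBox `0 0 142.931 102.725` with mm width/height → 1 unit = 1 mm. Flip: y_m = 102.725 − y_svg.

**Shape 1** — `<polygon>` regular polygon, stroke `#000000` → cut (S887, F1252). Machine vertices: (53.895,56.702) → (14.069,36.760) → (16.711,81.221) → (53.895,56.702). Closed: final G1 returns to the first vertex.

**Shape 2** — `<polygon>` closed polygon, stroke `#ff8800` → score (S534, F2039). Machine vertices: (83.297,20.090) → (10.247,35.329) → (50.421,77.031) → (65.817,96.041) → (41.533,26.394) → (83.297,20.090). Closed: final G1 returns to the first vertex.

**Shape 3** — `<path>` rectangle, stroke `#000000` → cut (S887, F1252). Machine vertices: (9.968,61.274) → (27.864,61.274) → (27.864,29.519) → (9.968,29.519) → (9.968,61.274). Closed: final G1 returns to the first vertex.

**Shape 4** — `<rect>` rectangle, stroke `#000000` → cut (S887, F1252). Machine vertices: (69.156,76.918) → (119.263,76.918) → (119.263,46.576) → (69.156,46.576) → (69.156,76.918). Closed: final G1 returns to the first vertex.

**Shape 5** — `<polygon>` rectangle, stroke `#ff8800` → score (S534, F2039). Machine vertices: (76.561,83.795) → (133.777,83.795) → (133.777,32.866) → (76.561,32.866) → (76.561,83.795). Closed: final G1 returns to the first vertex.

**Shape 6** — `<path>` quadratic bezier, stroke `#000000` → cut (S887, F1252). Control points (SVG): P0=(70.661,15.221), P1=(11.603,78.400), P2=(19.102,90.334); sampled at t=k/4. Machine vertices: (70.661,87.504) → (45.292,59.117) → (28.242,37.136) → (19.512,21.561) → (19.102,12.391). Open path.

G21
G90
G00 X53.895 Y56.702
M4 S887
G1 X14.069 Y36.760 F1252
G1 X16.711 Y81.221
G1 X53.895 Y56.702
M5
G00 X83.297 Y20.090
M4 S534
G1 X10.247 Y35.329 F2039
G1 X50.421 Y77.031
G1 X65.817 Y96.041
G1 X41.533 Y26.394
G1 X83.297 Y20.090
M5
G00 X9.968 Y61.274
M4 S887
G1 X27.864 Y61.274 F1252
G1 X27.864 Y29.519
G1 X9.968 Y29.519
G1 X9.968 Y61.274
M5
G00 X69.156 Y76.918
M4 S887
G1 X119.263 Y76.918 F1252
G1 X119.263 Y46.576
G1 X69.156 Y46.576
G1 X69.156 Y76.918
M5
G00 X76.561 Y83.795
M4 S534
G1 X133.777 Y83.795 F2039
G1 X133.777 Y32.866
G1 X76.561 Y32.866
G1 X76.561 Y83.795
M5
G00 X70.661 Y87.504
M4 S887
G1 X45.292 Y59.117 F1252
G1 X28.242 Y37.136
G1 X19.512 Y21.561
G1 X19.102 Y12.391
M5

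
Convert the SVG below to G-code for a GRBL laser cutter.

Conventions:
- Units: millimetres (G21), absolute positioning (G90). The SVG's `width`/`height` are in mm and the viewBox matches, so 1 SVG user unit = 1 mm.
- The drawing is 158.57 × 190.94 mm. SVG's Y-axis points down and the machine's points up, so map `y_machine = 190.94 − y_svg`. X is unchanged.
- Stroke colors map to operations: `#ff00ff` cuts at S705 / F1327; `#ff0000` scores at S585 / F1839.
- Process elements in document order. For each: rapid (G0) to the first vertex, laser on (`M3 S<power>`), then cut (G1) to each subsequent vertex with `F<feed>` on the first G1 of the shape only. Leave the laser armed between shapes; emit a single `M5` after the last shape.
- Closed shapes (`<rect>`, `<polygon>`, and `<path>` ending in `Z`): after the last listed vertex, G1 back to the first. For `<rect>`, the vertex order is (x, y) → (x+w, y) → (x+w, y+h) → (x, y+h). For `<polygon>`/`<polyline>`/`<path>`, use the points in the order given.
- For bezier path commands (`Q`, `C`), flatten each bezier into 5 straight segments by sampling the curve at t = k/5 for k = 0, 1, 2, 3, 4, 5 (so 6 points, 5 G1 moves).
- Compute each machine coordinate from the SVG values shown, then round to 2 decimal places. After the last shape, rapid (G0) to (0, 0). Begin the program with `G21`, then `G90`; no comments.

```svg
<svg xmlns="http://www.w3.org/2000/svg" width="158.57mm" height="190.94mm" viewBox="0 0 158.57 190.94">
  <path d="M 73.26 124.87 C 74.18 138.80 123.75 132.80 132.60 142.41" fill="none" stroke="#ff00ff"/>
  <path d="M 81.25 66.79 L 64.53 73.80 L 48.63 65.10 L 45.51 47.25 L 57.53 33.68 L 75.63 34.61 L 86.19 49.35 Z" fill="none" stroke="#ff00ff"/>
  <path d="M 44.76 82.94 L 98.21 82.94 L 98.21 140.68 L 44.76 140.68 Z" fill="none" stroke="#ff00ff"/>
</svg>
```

Since the viewBox matches the mm dimensions, user units are millimetres directly. The only transform is the Y-flip y_m = 190.94 − y_svg.

Shape 1 is a cubic bezier drawn with `<path>`. Its stroke #ff00ff means cut at S705, F1327. After flipping Y the toolpath is (73.26,66.07) → (78.94,59.82) → (92.00,56.65) → (108.15,54.84) → (123.12,52.71) → (132.60,48.53).

Shape 2 is a regular polygon drawn with `<path>`. Its stroke #ff00ff means cut at S705, F1327. After flipping Y the toolpath is (81.25,124.15) → (64.53,117.14) → (48.63,125.84) → (45.51,143.69) → (57.53,157.26) → (75.63,156.33) → (86.19,141.59) → (81.25,124.15), returning to the start.

Shape 3 is a rectangle drawn with `<path>`. Its stroke #ff00ff means cut at S705, F1327. After flipping Y the toolpath is (44.76,108.00) → (98.21,108.00) → (98.21,50.26) → (44.76,50.26) → (44.76,108.00), returning to the start.

G21
G90
G0 X73.26 Y66.07
M3 S705
G1 X78.94 Y59.82 F1327
G1 X92.00 Y56.65
G1 X108.15 Y54.84
G1 X123.12 Y52.71
G1 X132.60 Y48.53
G0 X81.25 Y124.15
M3 S705
G1 X64.53 Y117.14 F1327
G1 X48.63 Y125.84
G1 X45.51 Y143.69
G1 X57.53 Y157.26
G1 X75.63 Y156.33
G1 X86.19 Y141.59
G1 X81.25 Y124.15
G0 X44.76 Y108.00
M3 S705
G1 X98.21 Y108.00 F1327
G1 X98.21 Y50.26
G1 X44.76 Y50.26
G1 X44.76 Y108.00
M5
G0 X0.00 Y0.00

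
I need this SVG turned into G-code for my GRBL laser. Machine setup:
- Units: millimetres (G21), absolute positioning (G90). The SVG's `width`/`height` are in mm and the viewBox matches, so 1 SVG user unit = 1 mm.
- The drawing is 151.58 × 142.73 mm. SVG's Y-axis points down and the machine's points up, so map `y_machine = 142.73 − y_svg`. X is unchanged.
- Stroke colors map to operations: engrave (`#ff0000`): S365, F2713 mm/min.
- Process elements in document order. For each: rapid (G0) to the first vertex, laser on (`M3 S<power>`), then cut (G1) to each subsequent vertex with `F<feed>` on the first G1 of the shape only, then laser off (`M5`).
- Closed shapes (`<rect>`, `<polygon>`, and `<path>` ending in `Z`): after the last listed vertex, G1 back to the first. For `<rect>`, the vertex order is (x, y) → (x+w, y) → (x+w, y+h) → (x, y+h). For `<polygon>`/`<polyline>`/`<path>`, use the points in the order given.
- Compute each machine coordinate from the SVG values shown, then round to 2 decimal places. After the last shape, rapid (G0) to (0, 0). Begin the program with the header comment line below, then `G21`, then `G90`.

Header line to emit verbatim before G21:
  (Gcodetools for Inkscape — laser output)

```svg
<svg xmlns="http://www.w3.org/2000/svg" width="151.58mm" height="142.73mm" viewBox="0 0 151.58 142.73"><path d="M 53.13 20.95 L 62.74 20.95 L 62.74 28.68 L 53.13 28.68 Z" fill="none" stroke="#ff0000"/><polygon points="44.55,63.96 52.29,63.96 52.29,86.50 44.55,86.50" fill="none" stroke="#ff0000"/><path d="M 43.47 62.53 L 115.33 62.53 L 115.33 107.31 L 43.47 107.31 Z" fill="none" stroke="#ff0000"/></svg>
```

(Gcodetools for Inkscape — laser output)
G21
G90
G0 X53.13 Y121.78
M3 S365
G1 X62.74 Y121.78 F2713
G1 X62.74 Y114.05
G1 X53.13 Y114.05
G1 X53.13 Y121.78
M5
G0 X44.55 Y78.77
M3 S365
G1 X52.29 Y78.77 F2713
G1 X52.29 Y56.23
G1 X44.55 Y56.23
G1 X44.55 Y78.77
M5
G0 X43.47 Y80.20
M3 S365
G1 X115.33 Y80.20 F2713
G1 X115.33 Y35.42
G1 X43.47 Y35.42
G1 X43.47 Y80.20
M5
G0 X0.00 Y0.00

1 u = 1 mm; y_m = 142.73 − y.

[1] `<path>` rectangle, #ff0000→engrave S365 F2713: (53.13,121.78) → (62.74,121.78) → (62.74,114.05) → (53.13,114.05) → (53.13,121.78) (closed)

[2] `<polygon>` rectangle, #ff0000→engrave S365 F2713: (44.55,78.77) → (52.29,78.77) → (52.29,56.23) → (44.55,56.23) → (44.55,78.77) (closed)

[3] `<path>` rectangle, #ff0000→engrave S365 F2713: (43.47,80.20) → (115.33,80.20) → (115.33,35.42) → (43.47,35.42) → (43.47,80.20) (closed)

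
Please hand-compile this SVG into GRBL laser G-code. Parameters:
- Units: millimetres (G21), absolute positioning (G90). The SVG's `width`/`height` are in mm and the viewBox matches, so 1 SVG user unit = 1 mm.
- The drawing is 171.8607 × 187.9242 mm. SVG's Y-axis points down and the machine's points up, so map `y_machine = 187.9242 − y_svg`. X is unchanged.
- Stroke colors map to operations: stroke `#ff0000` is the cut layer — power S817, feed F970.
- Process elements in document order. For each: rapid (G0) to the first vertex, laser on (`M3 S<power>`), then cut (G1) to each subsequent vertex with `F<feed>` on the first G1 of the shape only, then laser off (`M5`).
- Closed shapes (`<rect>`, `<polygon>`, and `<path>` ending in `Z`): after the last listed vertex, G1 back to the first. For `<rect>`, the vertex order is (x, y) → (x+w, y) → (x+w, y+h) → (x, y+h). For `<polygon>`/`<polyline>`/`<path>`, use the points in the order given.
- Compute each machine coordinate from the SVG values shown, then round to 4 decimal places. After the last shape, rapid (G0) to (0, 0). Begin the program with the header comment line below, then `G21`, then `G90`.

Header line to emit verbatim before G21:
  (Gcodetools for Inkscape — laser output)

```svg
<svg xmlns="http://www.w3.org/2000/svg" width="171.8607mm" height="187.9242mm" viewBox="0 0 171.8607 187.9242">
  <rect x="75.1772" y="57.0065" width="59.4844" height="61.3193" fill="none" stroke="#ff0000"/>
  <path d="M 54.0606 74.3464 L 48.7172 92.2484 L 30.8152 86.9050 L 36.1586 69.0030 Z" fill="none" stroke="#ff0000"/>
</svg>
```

viewBox `0 0 171.8607 187.9242` with mm width/height → 1 unit = 1 mm. Flip: y_m = 187.9242 − y_svg.

**Shape 1** — `<rect>` rectangle, stroke `#ff0000` → cut (S817, F970). Machine vertices: (75.1772,130.9177) → (134.6616,130.9177) → (134.6616,69.5984) → (75.1772,69.5984) → (75.1772,130.9177). Closed: final G1 returns to the first vertex.

**Shape 2** — `<path>` regular polygon, stroke `#ff0000` → cut (S817, F970). Machine vertices: (54.0606,113.5778) → (48.7172,95.6758) → (30.8152,101.0192) → (36.1586,118.9212) → (54.0606,113.5778). Closed: final G1 returns to the first vertex.

(Gcodetools for Inkscape — laser output)
G21
G90
G0 X75.1772 Y130.9177
M3 S817
G1 X134.6616 Y130.9177 F970
G1 X134.6616 Y69.5984
G1 X75.1772 Y69.5984
G1 X75.1772 Y130.9177
M5
G0 X54.0606 Y113.5778
M3 S817
G1 X48.7172 Y95.6758 F970
G1 X30.8152 Y101.0192
G1 X36.1586 Y118.9212
G1 X54.0606 Y113.5778
M5
G0 X0.0000 Y0.0000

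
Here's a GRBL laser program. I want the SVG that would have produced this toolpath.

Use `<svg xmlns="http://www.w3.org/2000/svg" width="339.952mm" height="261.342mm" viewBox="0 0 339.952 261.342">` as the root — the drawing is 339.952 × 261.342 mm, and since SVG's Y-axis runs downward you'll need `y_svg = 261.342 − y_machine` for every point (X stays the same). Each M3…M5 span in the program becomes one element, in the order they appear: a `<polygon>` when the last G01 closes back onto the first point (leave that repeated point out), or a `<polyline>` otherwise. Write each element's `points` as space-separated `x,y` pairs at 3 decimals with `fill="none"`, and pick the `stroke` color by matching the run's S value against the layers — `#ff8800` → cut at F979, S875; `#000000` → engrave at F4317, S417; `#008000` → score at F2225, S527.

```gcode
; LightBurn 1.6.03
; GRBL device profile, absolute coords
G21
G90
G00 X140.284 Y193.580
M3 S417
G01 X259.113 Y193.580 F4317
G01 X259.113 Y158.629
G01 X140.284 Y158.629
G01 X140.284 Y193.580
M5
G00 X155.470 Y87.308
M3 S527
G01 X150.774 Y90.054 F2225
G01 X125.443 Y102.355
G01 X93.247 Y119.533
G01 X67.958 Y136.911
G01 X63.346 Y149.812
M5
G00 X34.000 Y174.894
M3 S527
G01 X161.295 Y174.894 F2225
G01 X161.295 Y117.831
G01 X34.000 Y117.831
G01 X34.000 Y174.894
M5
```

<svg xmlns="http://www.w3.org/2000/svg" width="339.952mm" height="261.342mm" viewBox="0 0 339.952 261.342">
  <polygon points="140.284,67.762 259.113,67.762 259.113,102.713 140.284,102.713" fill="none" stroke="#000000"/>
  <polyline points="155.470,174.034 150.774,171.288 125.443,158.987 93.247,141.809 67.958,124.431 63.346,111.530" fill="none" stroke="#008000"/>
  <polygon points="34.000,86.448 161.295,86.448 161.295,143.511 34.000,143.511" fill="none" stroke="#008000"/>
</svg>

Each laser-on run becomes one SVG element. Flip Y back into SVG space with y_svg = 261.342 − y_machine.

Run 1: the run's S417 means `#000000` (engrave). The run returns to its start, so emit a `<polygon>` with points (Y-flipped): 140.284,67.762 259.113,67.762 259.113,102.713 140.284,102.713.

Run 2: the run's S527 means `#008000` (score). The run is open, so emit a `<polyline>` with points (Y-flipped): 155.470,174.034 150.774,171.288 125.443,158.987 93.247,141.809 67.958,124.431 63.346,111.530.

Run 3: S527 ⇒ score layer `#008000`. The run returns to its start, so emit a `<polygon>` with points (Y-flipped): 34.000,86.448 161.295,86.448 161.295,143.511 34.000,143.511.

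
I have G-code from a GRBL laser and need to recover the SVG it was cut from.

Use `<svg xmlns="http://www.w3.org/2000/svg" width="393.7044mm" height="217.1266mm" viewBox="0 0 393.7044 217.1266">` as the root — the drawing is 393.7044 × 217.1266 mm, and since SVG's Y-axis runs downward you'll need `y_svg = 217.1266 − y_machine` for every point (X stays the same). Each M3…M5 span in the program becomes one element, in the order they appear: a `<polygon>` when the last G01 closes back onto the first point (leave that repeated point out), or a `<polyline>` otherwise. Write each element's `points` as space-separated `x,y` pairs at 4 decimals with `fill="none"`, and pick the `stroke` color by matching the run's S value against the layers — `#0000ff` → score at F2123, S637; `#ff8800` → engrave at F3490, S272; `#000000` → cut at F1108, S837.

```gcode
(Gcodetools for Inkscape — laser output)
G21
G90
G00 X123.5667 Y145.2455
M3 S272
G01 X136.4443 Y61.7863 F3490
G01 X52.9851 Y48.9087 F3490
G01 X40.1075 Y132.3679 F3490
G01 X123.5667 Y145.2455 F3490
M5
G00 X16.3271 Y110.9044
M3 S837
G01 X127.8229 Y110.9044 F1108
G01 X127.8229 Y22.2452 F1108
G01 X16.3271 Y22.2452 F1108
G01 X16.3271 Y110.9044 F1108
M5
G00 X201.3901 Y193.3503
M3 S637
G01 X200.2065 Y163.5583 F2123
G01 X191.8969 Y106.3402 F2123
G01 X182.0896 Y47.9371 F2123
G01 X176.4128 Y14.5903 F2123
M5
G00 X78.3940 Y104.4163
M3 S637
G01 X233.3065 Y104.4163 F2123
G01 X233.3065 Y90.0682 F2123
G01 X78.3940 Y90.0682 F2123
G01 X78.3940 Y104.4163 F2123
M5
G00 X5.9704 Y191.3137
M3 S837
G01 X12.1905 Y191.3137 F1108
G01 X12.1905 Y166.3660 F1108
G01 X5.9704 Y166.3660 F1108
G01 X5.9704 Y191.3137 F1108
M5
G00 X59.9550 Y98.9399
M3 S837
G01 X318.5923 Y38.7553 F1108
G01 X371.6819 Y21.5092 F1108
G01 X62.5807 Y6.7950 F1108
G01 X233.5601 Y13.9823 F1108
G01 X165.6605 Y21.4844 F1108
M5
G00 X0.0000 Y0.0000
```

<svg xmlns="http://www.w3.org/2000/svg" width="393.7044mm" height="217.1266mm" viewBox="0 0 393.7044 217.1266">
  <polygon points="123.5667,71.8811 136.4443,155.3403 52.9851,168.2179 40.1075,84.7587" fill="none" stroke="#ff8800"/>
  <polygon points="16.3271,106.2222 127.8229,106.2222 127.8229,194.8814 16.3271,194.8814" fill="none" stroke="#000000"/>
  <polyline points="201.3901,23.7763 200.2065,53.5683 191.8969,110.7864 182.0896,169.1895 176.4128,202.5363" fill="none" stroke="#0000ff"/>
  <polygon points="78.3940,112.7103 233.3065,112.7103 233.3065,127.0584 78.3940,127.0584" fill="none" stroke="#0000ff"/>
  <polygon points="5.9704,25.8129 12.1905,25.8129 12.1905,50.7606 5.9704,50.7606" fill="none" stroke="#000000"/>
  <polyline points="59.9550,118.1867 318.5923,178.3713 371.6819,195.6174 62.5807,210.3316 233.5601,203.1443 165.6605,195.6422" fill="none" stroke="#000000"/>
</svg>

Each laser-on run becomes one SVG element. Flip Y back into SVG space with y_svg = 217.1266 − y_machine.

Run 1: S272 ⇒ engrave layer `#ff8800`. The run returns to its start, so emit a `<polygon>` with points (Y-flipped): 123.5667,71.8811 136.4443,155.3403 52.9851,168.2179 40.1075,84.7587.

Run 2: S837 ⇒ cut layer `#000000`. The run returns to its start, so emit a `<polygon>` with points (Y-flipped): 16.3271,106.2222 127.8229,106.2222 127.8229,194.8814 16.3271,194.8814.

Run 3: S637 ⇒ score layer `#0000ff`. The run is open, so emit a `<polyline>` with points (Y-flipped): 201.3901,23.7763 200.2065,53.5683 191.8969,110.7864 182.0896,169.1895 176.4128,202.5363.

Run 4: the run's S637 means `#0000ff` (score). The run returns to its start, so emit a `<polygon>` with points (Y-flipped): 78.3940,112.7103 233.3065,112.7103 233.3065,127.0584 78.3940,127.0584.

Run 5: power S837 maps to stroke `#000000` (cut). The run returns to its start, so emit a `<polygon>` with points (Y-flipped): 5.9704,25.8129 12.1905,25.8129 12.1905,50.7606 5.9704,50.7606.

Run 6: power S837 maps to stroke `#000000` (cut). The run is open, so emit a `<polyline>` with points (Y-flipped): 59.9550,118.1867 318.5923,178.3713 371.6819,195.6174 62.5807,210.3316 233.5601,203.1443 165.6605,195.6422.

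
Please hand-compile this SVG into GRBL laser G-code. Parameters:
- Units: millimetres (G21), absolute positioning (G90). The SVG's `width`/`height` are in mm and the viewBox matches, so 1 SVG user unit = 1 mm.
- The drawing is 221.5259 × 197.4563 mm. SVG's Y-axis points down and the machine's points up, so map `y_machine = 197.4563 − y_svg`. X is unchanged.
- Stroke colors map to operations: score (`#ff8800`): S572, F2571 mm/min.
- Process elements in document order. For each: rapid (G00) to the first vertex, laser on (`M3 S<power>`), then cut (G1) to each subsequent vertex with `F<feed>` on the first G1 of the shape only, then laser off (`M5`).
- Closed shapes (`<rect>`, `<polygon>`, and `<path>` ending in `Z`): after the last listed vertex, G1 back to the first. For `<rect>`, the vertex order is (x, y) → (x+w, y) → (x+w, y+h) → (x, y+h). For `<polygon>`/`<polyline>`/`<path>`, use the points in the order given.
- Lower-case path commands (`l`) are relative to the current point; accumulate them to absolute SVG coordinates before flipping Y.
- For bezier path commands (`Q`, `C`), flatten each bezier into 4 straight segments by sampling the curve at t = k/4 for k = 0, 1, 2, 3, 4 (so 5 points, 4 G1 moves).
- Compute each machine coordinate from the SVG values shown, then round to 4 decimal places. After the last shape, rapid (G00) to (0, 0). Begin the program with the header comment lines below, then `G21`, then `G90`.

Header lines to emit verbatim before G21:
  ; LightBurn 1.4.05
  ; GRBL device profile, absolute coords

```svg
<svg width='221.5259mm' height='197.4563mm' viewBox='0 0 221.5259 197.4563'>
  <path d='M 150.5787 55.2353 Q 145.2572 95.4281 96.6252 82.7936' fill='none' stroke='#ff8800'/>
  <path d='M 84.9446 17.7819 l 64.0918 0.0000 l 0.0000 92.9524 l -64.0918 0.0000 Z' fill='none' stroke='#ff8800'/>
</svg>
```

; LightBurn 1.4.05
; GRBL device profile, absolute coords
G21
G90
G00 X150.5787 Y142.2210
M3 S572
G1 X145.2110 Y125.4263 F2571
G1 X134.4296 Y115.2350
G1 X118.2343 Y111.6472
G1 X96.6252 Y114.6627
M5
G00 X84.9446 Y179.6744
M3 S572
G1 X149.0364 Y179.6744 F2571
G1 X149.0364 Y86.7220
G1 X84.9446 Y86.7220
G1 X84.9446 Y179.6744
M5
G00 X0.0000 Y0.0000

1 u = 1 mm; y_m = 197.4563 − y.

[1] `<path>` quadratic bezier, #ff8800→score S572 F2571: (150.5787,142.2210) → (145.2110,125.4263) → (134.4296,115.2350) → (118.2343,111.6472) → (96.6252,114.6627)

[2] `<path>` rectangle, #ff8800→score S572 F2571: (84.9446,179.6744) → (149.0364,179.6744) → (149.0364,86.7220) → (84.9446,86.7220) → (84.9446,179.6744) (closed)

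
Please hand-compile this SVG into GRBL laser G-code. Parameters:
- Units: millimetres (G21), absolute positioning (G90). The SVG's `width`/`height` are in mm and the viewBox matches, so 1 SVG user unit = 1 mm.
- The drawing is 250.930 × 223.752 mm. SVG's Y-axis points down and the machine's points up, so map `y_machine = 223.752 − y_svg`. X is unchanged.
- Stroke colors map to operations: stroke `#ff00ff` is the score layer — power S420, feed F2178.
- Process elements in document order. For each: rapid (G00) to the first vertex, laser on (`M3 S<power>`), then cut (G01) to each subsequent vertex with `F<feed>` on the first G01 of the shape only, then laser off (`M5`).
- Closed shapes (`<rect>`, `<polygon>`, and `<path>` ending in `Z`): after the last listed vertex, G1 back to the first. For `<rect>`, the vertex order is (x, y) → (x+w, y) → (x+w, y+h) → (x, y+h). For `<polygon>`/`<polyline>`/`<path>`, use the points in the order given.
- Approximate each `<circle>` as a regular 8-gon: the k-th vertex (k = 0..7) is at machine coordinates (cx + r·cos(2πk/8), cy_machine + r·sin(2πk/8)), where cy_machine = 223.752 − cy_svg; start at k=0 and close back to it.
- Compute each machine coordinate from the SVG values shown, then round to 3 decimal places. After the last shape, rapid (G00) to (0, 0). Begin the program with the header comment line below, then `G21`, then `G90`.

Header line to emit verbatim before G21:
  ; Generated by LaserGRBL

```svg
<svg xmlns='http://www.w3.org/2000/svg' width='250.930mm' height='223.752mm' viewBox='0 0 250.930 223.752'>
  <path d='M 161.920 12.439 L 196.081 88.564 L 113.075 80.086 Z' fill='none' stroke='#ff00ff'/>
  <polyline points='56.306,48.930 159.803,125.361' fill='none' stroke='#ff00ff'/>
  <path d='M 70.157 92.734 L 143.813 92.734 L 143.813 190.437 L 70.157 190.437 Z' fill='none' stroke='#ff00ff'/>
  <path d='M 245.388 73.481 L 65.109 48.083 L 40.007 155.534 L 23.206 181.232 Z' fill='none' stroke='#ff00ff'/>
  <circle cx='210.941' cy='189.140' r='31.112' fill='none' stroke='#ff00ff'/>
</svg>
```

1 u = 1 mm; y_m = 223.752 − y.

[1] `<path>` regular polygon, #ff00ff→score S420 F2178: (161.920,211.313) → (196.081,135.188) → (113.075,143.666) → (161.920,211.313) (closed)

[2] `<polyline>` line segment, #ff00ff→score S420 F2178: (56.306,174.822) → (159.803,98.391)

[3] `<path>` rectangle, #ff00ff→score S420 F2178: (70.157,131.018) → (143.813,131.018) → (143.813,33.315) → (70.157,33.315) → (70.157,131.018) (closed)

[4] `<path>` closed polygon, #ff00ff→score S420 F2178: (245.388,150.271) → (65.109,175.669) → (40.007,68.218) → (23.206,42.520) → (245.388,150.271) (closed)

[5] `<circle>` circle, #ff00ff→score S420 F2178: (242.053,34.612) → (232.941,56.612) → (210.941,65.724) → (188.941,56.612) → (179.829,34.612) → (188.941,12.612) → (210.941,3.500) → (232.941,12.612) → (242.053,34.612) (closed)

; Generated by LaserGRBL
G21
G90
G00 X161.920 Y211.313
M3 S420
G01 X196.081 Y135.188 F2178
G01 X113.075 Y143.666
G01 X161.920 Y211.313
M5
G00 X56.306 Y174.822
M3 S420
G01 X159.803 Y98.391 F2178
M5
G00 X70.157 Y131.018
M3 S420
G01 X143.813 Y131.018 F2178
G01 X143.813 Y33.315
G01 X70.157 Y33.315
G01 X70.157 Y131.018
M5
G00 X245.388 Y150.271
M3 S420
G01 X65.109 Y175.669 F2178
G01 X40.007 Y68.218
G01 X23.206 Y42.520
G01 X245.388 Y150.271
M5
G00 X242.053 Y34.612
M3 S420
G01 X232.941 Y56.612 F2178
G01 X210.941 Y65.724
G01 X188.941 Y56.612
G01 X179.829 Y34.612
G01 X188.941 Y12.612
G01 X210.941 Y3.500
G01 X232.941 Y12.612
G01 X242.053 Y34.612
M5
G00 X0.000 Y0.000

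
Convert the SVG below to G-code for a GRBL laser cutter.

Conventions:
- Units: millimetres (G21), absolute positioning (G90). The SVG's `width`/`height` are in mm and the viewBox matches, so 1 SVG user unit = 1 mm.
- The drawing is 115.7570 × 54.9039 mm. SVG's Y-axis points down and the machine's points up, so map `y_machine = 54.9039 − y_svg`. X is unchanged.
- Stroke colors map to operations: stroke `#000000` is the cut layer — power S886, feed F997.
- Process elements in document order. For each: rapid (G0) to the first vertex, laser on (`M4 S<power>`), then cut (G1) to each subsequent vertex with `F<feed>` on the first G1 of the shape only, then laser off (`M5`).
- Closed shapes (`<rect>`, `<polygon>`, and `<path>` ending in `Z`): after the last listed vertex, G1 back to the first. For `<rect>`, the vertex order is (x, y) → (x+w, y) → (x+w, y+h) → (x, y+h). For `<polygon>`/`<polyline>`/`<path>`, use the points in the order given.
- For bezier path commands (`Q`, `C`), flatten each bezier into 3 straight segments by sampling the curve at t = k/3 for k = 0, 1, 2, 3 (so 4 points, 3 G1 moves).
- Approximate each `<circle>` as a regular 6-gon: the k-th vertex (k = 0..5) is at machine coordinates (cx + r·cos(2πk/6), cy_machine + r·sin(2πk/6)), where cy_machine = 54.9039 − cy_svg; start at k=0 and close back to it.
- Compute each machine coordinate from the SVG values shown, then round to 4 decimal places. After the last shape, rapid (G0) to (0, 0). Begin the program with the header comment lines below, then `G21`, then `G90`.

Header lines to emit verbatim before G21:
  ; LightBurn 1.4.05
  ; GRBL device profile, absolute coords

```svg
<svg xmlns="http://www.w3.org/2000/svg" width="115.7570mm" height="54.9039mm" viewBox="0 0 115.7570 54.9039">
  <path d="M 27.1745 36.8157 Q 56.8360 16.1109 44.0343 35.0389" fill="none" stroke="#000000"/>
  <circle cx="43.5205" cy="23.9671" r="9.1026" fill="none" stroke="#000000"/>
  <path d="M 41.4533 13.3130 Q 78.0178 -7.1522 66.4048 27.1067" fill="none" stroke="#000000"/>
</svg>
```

; LightBurn 1.4.05
; GRBL device profile, absolute coords
G21
G90
G0 X27.1745 Y18.0882
M4 S886
G1 X42.2307 Y27.4878 F997
G1 X47.8506 Y28.0800
G1 X44.0343 Y19.8650
M5
G0 X52.6231 Y30.9368
M4 S886
G1 X48.0718 Y38.8199 F997
G1 X38.9692 Y38.8199
G1 X34.4179 Y30.9368
G1 X38.9692 Y23.0537
G1 X48.0718 Y23.0537
G1 X52.6231 Y30.9368
M5
G0 X41.4533 Y41.5909
M4 S886
G1 X60.4766 Y49.1539 F997
G1 X68.7937 Y44.5560
G1 X66.4048 Y27.7972
M5
G0 X0.0000 Y0.0000

1 u = 1 mm; y_m = 54.9039 − y.

[1] `<path>` quadratic bezier, #000000→cut S886 F997: (27.1745,18.0882) → (42.2307,27.4878) → (47.8506,28.0800) → (44.0343,19.8650)

[2] `<circle>` circle, #000000→cut S886 F997: (52.6231,30.9368) → (48.0718,38.8199) → (38.9692,38.8199) → (34.4179,30.9368) → (38.9692,23.0537) → (48.0718,23.0537) → (52.6231,30.9368) (closed)

[3] `<path>` quadratic bezier, #000000→cut S886 F997: (41.4533,41.5909) → (60.4766,49.1539) → (68.7937,44.5560) → (66.4048,27.7972)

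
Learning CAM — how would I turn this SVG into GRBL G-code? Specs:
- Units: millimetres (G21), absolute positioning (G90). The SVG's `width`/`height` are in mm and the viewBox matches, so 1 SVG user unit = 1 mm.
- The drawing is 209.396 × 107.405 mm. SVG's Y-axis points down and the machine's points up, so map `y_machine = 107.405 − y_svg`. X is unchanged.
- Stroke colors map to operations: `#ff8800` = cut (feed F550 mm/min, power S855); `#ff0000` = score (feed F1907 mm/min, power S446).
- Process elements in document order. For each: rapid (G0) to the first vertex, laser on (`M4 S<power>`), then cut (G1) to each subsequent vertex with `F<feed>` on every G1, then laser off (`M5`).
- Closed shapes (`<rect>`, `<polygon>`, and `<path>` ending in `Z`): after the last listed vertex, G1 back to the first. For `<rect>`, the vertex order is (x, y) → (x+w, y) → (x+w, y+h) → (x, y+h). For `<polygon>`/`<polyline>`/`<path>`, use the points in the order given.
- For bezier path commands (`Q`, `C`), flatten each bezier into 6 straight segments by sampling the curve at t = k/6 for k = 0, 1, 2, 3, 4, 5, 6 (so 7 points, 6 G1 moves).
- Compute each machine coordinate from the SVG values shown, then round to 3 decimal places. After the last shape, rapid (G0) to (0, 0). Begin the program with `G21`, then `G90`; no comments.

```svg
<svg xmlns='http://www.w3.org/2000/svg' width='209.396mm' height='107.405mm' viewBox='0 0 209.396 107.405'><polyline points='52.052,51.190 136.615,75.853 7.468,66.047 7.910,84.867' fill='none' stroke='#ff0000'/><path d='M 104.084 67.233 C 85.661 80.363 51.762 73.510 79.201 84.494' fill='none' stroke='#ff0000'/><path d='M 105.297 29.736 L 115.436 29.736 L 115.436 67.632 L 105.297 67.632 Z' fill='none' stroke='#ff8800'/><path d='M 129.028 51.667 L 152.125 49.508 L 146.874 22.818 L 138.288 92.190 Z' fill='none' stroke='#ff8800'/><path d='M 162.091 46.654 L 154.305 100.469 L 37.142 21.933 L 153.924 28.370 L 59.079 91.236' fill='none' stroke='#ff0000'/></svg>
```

1 u = 1 mm; y_m = 107.405 − y.

[1] `<polyline>` open polyline, #ff0000→score S446 F1907: (52.052,56.215) → (136.615,31.552) → (7.468,41.358) → (7.910,22.538)

[2] `<path>` cubic bezier, #ff0000→score S446 F1907: (104.084,40.172) → (93.938,35.097) → (83.347,32.302) → (74.444,30.737) → (69.363,29.350) → (70.237,27.092) → (79.201,22.911)

[3] `<path>` rectangle, #ff8800→cut S855 F550: (105.297,77.669) → (115.436,77.669) → (115.436,39.773) → (105.297,39.773) → (105.297,77.669) (closed)

[4] `<path>` closed polygon, #ff8800→cut S855 F550: (129.028,55.738) → (152.125,57.897) → (146.874,84.587) → (138.288,15.215) → (129.028,55.738) (closed)

[5] `<path>` open polyline, #ff0000→score S446 F1907: (162.091,60.751) → (154.305,6.936) → (37.142,85.472) → (153.924,79.035) → (59.079,16.169)

G21
G90
G0 X52.052 Y56.215
M4 S446
G1 X136.615 Y31.552 F1907
G1 X7.468 Y41.358 F1907
G1 X7.910 Y22.538 F1907
M5
G0 X104.084 Y40.172
M4 S446
G1 X93.938 Y35.097 F1907
G1 X83.347 Y32.302 F1907
G1 X74.444 Y30.737 F1907
G1 X69.363 Y29.350 F1907
G1 X70.237 Y27.092 F1907
G1 X79.201 Y22.911 F1907
M5
G0 X105.297 Y77.669
M4 S855
G1 X115.436 Y77.669 F550
G1 X115.436 Y39.773 F550
G1 X105.297 Y39.773 F550
G1 X105.297 Y77.669 F550
M5
G0 X129.028 Y55.738
M4 S855
G1 X152.125 Y57.897 F550
G1 X146.874 Y84.587 F550
G1 X138.288 Y15.215 F550
G1 X129.028 Y55.738 F550
M5
G0 X162.091 Y60.751
M4 S446
G1 X154.305 Y6.936 F1907
G1 X37.142 Y85.472 F1907
G1 X153.924 Y79.035 F1907
G1 X59.079 Y16.169 F1907
M5
G0 X0.000 Y0.000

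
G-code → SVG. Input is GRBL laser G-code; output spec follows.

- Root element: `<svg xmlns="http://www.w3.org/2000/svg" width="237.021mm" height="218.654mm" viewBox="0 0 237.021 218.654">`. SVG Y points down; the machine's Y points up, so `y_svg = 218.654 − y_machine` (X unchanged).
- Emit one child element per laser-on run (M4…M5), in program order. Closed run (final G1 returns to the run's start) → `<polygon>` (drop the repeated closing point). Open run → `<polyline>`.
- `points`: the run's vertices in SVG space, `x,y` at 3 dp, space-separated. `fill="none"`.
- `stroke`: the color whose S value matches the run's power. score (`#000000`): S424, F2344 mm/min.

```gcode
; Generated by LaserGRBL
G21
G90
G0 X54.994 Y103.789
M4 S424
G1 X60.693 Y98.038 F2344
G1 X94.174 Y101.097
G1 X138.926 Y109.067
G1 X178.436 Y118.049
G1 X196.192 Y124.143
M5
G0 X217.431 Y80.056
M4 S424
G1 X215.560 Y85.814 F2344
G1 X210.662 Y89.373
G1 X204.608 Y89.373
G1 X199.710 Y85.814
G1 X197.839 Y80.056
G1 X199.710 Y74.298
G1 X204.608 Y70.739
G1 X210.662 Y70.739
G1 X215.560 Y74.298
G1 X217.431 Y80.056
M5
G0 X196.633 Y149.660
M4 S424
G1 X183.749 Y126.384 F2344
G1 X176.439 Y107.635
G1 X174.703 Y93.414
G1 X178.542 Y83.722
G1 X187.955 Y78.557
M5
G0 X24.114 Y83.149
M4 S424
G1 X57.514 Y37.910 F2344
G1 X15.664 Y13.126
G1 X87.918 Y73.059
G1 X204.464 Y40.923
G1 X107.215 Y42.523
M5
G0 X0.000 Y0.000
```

Each laser-on run becomes one SVG element. Flip Y back into SVG space with y_svg = 218.654 − y_machine. Every run uses S424, so all elements get stroke `#000000` (score).

Run 1: The run is open, so emit a `<polyline>` with points (Y-flipped): 54.994,114.865 60.693,120.616 94.174,117.557 138.926,109.587 178.436,100.605 196.192,94.511.

Run 2: The run returns to its start, so emit a `<polygon>` with points (Y-flipped): 217.431,138.598 215.560,132.840 210.662,129.281 204.608,129.281 199.710,132.840 197.839,138.598 199.710,144.356 204.608,147.915 210.662,147.915 215.560,144.356.

Run 3: The run is open, so emit a `<polyline>` with points (Y-flipped): 196.633,68.994 183.749,92.270 176.439,111.019 174.703,125.240 178.542,134.932 187.955,140.097.

Run 4: The run is open, so emit a `<polyline>` with points (Y-flipped): 24.114,135.505 57.514,180.744 15.664,205.528 87.918,145.595 204.464,177.731 107.215,176.131.

<svg xmlns="http://www.w3.org/2000/svg" width="237.021mm" height="218.654mm" viewBox="0 0 237.021 218.654">
  <polyline points="54.994,114.865 60.693,120.616 94.174,117.557 138.926,109.587 178.436,100.605 196.192,94.511" fill="none" stroke="#000000"/>
  <polygon points="217.431,138.598 215.560,132.840 210.662,129.281 204.608,129.281 199.710,132.840 197.839,138.598 199.710,144.356 204.608,147.915 210.662,147.915 215.560,144.356" fill="none" stroke="#000000"/>
  <polyline points="196.633,68.994 183.749,92.270 176.439,111.019 174.703,125.240 178.542,134.932 187.955,140.097" fill="none" stroke="#000000"/>
  <polyline points="24.114,135.505 57.514,180.744 15.664,205.528 87.918,145.595 204.464,177.731 107.215,176.131" fill="none" stroke="#000000"/>
</svg>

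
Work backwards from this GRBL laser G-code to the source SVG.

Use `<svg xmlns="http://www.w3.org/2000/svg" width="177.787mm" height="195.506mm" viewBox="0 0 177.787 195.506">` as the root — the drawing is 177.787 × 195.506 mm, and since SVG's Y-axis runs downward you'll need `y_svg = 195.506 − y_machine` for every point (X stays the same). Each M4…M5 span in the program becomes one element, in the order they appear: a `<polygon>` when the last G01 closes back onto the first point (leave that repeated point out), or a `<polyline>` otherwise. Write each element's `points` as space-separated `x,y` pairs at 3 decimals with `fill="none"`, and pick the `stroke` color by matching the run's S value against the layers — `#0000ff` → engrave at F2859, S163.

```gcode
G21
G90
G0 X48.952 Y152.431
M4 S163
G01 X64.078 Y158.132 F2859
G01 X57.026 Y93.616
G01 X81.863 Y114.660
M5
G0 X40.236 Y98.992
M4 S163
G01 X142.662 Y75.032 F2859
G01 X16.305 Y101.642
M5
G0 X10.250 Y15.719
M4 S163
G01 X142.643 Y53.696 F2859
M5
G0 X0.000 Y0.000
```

Each laser-on run becomes one SVG element. Flip Y back into SVG space with y_svg = 195.506 − y_machine. Every run uses S163, so all elements get stroke `#0000ff` (engrave).

Run 1: The run is open, so emit a `<polyline>` with points (Y-flipped): 48.952,43.075 64.078,37.374 57.026,101.890 81.863,80.846.

Run 2: The run is open, so emit a `<polyline>` with points (Y-flipped): 40.236,96.514 142.662,120.474 16.305,93.864.

Run 3: The run is open, so emit a `<polyline>` with points (Y-flipped): 10.250,179.787 142.643,141.810.

<svg xmlns="http://www.w3.org/2000/svg" width="177.787mm" height="195.506mm" viewBox="0 0 177.787 195.506">
  <polyline points="48.952,43.075 64.078,37.374 57.026,101.890 81.863,80.846" fill="none" stroke="#0000ff"/>
  <polyline points="40.236,96.514 142.662,120.474 16.305,93.864" fill="none" stroke="#0000ff"/>
  <polyline points="10.250,179.787 142.643,141.810" fill="none" stroke="#0000ff"/>
</svg>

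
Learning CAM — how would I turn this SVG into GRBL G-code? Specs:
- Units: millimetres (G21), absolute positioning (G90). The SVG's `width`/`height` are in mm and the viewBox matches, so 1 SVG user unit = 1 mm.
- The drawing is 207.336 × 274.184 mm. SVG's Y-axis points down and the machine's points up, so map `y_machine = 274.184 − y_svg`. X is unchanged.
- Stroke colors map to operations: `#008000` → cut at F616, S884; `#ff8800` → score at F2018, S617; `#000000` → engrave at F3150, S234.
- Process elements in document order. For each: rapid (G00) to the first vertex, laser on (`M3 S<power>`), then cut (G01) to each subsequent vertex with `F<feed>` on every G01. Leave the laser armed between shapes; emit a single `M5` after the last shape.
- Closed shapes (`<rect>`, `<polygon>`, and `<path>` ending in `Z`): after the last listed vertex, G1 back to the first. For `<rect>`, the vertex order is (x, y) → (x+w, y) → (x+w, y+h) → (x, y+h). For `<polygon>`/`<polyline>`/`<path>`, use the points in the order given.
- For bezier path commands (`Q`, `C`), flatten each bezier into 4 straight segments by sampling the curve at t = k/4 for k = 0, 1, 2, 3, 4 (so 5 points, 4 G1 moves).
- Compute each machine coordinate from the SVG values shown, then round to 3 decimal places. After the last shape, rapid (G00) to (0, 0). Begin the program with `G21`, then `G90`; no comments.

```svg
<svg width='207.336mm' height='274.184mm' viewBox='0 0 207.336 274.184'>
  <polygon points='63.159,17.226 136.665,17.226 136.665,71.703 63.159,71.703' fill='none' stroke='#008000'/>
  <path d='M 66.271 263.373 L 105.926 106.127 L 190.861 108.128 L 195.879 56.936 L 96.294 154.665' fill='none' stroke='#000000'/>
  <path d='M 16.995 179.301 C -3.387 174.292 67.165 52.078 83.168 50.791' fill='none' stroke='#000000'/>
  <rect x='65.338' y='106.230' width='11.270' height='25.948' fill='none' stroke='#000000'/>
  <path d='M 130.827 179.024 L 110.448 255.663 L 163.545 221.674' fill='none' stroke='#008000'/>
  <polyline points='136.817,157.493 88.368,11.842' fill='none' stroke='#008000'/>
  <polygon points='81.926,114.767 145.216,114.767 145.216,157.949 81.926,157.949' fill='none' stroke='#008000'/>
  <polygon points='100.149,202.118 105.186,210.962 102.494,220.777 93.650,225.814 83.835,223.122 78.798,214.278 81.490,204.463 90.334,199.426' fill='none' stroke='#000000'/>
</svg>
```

viewBox `0 0 207.336 274.184` with mm width/height → 1 unit = 1 mm. Flip: y_m = 274.184 − y_svg.

**Shape 1** — `<polygon>` rectangle, stroke `#008000` → cut (S884, F616). Machine vertices: (63.159,256.958) → (136.665,256.958) → (136.665,202.481) → (63.159,202.481) → (63.159,256.958). Closed: final G1 returns to the first vertex.

**Shape 2** — `<path>` open polyline, stroke `#000000` → engrave (S234, F3150). Machine vertices: (66.271,10.811) → (105.926,168.057) → (190.861,166.056) → (195.879,217.248) → (96.294,119.519). Open path.

**Shape 3** — `<path>` cubic bezier, stroke `#000000` → engrave (S234, F3150). Control points (SVG): P0=(16.995,179.301), P1=(-3.387,174.292), P2=(67.165,52.078), P3=(83.168,50.791); sampled at t=k/4. Machine vertices: (16.995,94.883) → (16.485,116.895) → (36.437,160.534) → (63.211,203.475) → (83.168,223.393). Open path.

**Shape 4** — `<rect>` rectangle, stroke `#000000` → engrave (S234, F3150). Machine vertices: (65.338,167.954) → (76.608,167.954) → (76.608,142.006) → (65.338,142.006) → (65.338,167.954). Closed: final G1 returns to the first vertex.

**Shape 5** — `<path>` open polyline, stroke `#008000` → cut (S884, F616). Machine vertices: (130.827,95.160) → (110.448,18.521) → (163.545,52.510). Open path.

**Shape 6** — `<polyline>` line segment, stroke `#008000` → cut (S884, F616). Machine vertices: (136.817,116.691) → (88.368,262.342). Open path.

**Shape 7** — `<polygon>` rectangle, stroke `#008000` → cut (S884, F616). Machine vertices: (81.926,159.417) → (145.216,159.417) → (145.216,116.235) → (81.926,116.235) → (81.926,159.417). Closed: final G1 returns to the first vertex.

**Shape 8** — `<polygon>` regular polygon, stroke `#000000` → engrave (S234, F3150). Machine vertices: (100.149,72.066) → (105.186,63.222) → (102.494,53.407) → (93.650,48.370) → (83.835,51.062) → (78.798,59.906) → (81.490,69.721) → (90.334,74.758) → (100.149,72.066). Closed: final G1 returns to the first vertex.

G21
G90
G00 X63.159 Y256.958
M3 S884
G01 X136.665 Y256.958 F616
G01 X136.665 Y202.481 F616
G01 X63.159 Y202.481 F616
G01 X63.159 Y256.958 F616
G00 X66.271 Y10.811
M3 S234
G01 X105.926 Y168.057 F3150
G01 X190.861 Y166.056 F3150
G01 X195.879 Y217.248 F3150
G01 X96.294 Y119.519 F3150
G00 X16.995 Y94.883
M3 S234
G01 X16.485 Y116.895 F3150
G01 X36.437 Y160.534 F3150
G01 X63.211 Y203.475 F3150
G01 X83.168 Y223.393 F3150
G00 X65.338 Y167.954
M3 S234
G01 X76.608 Y167.954 F3150
G01 X76.608 Y142.006 F3150
G01 X65.338 Y142.006 F3150
G01 X65.338 Y167.954 F3150
G00 X130.827 Y95.160
M3 S884
G01 X110.448 Y18.521 F616
G01 X163.545 Y52.510 F616
G00 X136.817 Y116.691
M3 S884
G01 X88.368 Y262.342 F616
G00 X81.926 Y159.417
M3 S884
G01 X145.216 Y159.417 F616
G01 X145.216 Y116.235 F616
G01 X81.926 Y116.235 F616
G01 X81.926 Y159.417 F616
G00 X100.149 Y72.066
M3 S234
G01 X105.186 Y63.222 F3150
G01 X102.494 Y53.407 F3150
G01 X93.650 Y48.370 F3150
G01 X83.835 Y51.062 F3150
G01 X78.798 Y59.906 F3150
G01 X81.490 Y69.721 F3150
G01 X90.334 Y74.758 F3150
G01 X100.149 Y72.066 F3150
M5
G00 X0.000 Y0.000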